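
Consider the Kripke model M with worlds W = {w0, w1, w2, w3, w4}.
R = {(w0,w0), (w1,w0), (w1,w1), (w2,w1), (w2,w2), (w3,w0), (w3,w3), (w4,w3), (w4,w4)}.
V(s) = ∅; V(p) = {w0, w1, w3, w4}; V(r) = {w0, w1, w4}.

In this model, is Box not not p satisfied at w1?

At w1: Box not not p requires not not p at every successor {w0, w1}.
  At w0: not not p is true.
  At w1: not not p is true.
So Box not not p is true at w1.

Yes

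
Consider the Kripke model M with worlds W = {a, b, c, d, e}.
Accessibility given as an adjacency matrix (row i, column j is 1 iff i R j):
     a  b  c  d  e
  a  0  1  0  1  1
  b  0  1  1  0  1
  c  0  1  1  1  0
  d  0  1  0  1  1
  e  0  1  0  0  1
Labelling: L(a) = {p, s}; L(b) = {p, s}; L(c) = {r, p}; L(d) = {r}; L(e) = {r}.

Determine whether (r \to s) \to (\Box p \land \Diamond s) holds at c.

At c: r \to s is false, \Box p \land \Diamond s is false, so (r \to s) \to (\Box p \land \Diamond s) is true.
  At c: \Box p is false, \Diamond s is true, so \Box p \land \Diamond s is false.
    At c: \Box p requires p at every successor {b, c, d}.
      p fails at d, so \Box p is false at c.
    At c: \Diamond s requires s at some successor in {b, c, d}.
      s holds at b, so \Diamond s is true at c.

Yes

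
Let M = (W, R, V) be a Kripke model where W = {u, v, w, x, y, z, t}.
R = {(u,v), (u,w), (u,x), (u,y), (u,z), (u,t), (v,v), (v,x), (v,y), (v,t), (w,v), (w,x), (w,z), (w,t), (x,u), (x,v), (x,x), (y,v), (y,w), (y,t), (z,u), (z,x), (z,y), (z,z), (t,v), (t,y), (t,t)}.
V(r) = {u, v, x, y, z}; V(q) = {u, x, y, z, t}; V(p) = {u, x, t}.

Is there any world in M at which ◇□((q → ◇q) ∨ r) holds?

Let φ = ◇□((q → ◇q) ∨ r). Evaluate φ at each world:
  u (successors {v, w, x, y, z, t}): φ is true.
  v (successors {v, x, y, t}): φ is true.
  w (successors {v, x, z, t}): φ is true.
  x (successors {u, v, x}): φ is true.
  y (successors {v, w, t}): φ is true.
  z (successors {u, x, y, z}): φ is true.
  t (successors {v, y, t}): φ is true.
Detail at u (witness):
  At u: ◇□((q → ◇q) ∨ r) requires □((q → ◇q) ∨ r) at some successor in {v, w, x, y, z, t}.
    □((q → ◇q) ∨ r) holds at v, so ◇□((q → ◇q) ∨ r) is true at u.
      At v: □((q → ◇q) ∨ r) requires (q → ◇q) ∨ r at every successor {v, x, y, t}.
        At v: (q → ◇q) ∨ r is true.
        At x: (q → ◇q) ∨ r is true.
        At y: (q → ◇q) ∨ r is true.
        At t: (q → ◇q) ∨ r is true.
      So □((q → ◇q) ∨ r) is true at v.

Yes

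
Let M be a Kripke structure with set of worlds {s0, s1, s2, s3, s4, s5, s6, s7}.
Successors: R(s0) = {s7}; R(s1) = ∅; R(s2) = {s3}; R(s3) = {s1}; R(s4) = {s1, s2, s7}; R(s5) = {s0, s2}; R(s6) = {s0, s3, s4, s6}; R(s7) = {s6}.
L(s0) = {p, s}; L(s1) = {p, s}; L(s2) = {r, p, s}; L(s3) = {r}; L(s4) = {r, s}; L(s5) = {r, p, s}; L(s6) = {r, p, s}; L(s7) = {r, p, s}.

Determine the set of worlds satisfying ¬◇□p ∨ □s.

Let φ = ¬◇□p ∨ □s. Evaluate φ at each world:
  s0 (successors {s7}): φ is true.
  s1 (successors ∅): φ is true.
  s2 (successors {s3}): φ is false.
  s3 (successors {s1}): φ is true.
  s4 (successors {s1, s2, s7}): φ is true.
  s5 (successors {s0, s2}): φ is true.
  s6 (successors {s0, s3, s4, s6}): φ is false.
  s7 (successors {s6}): φ is true.
For instance, at s0:
  At s0: ¬◇□p is false, □s is true, so ¬◇□p ∨ □s is true.
    At s0: ◇□p is true, so ¬◇□p is false.
      At s0: ◇□p requires □p at some successor in {s7}.
        □p holds at s7, so ◇□p is true at s0.
    At s0: □s requires s at every successor {s7}.
      At s7: s is true.
    So □s is true at s0.
Satisfying worlds: {s0, s1, s3, s4, s5, s7}

s0, s1, s3, s4, s5, s7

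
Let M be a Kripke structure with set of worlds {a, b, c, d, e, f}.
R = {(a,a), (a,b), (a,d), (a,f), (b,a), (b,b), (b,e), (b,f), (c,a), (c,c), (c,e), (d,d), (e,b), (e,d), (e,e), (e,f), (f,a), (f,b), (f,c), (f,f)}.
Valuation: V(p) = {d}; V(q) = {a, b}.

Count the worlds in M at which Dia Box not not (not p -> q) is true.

3

Recall that Box ψ holds at a world iff ψ holds at every accessible world, and Dia ψ holds iff ψ holds at some accessible world.
Let φ = Dia Box not not (not p -> q). Evaluate φ at each world:
  a (successors {a, b, d, f}): φ is true.
  b (successors {a, b, e, f}): φ is false.
  c (successors {a, c, e}): φ is false.
  d (successors {d}): φ is true.
  e (successors {b, d, e, f}): φ is true.
  f (successors {a, b, c, f}): φ is false.
For instance, at f:
  At f: Dia Box not not (not p -> q) requires Box not not (not p -> q) at some successor in {a, b, c, f}.
    At a: Box not not (not p -> q) is false.
    At b: Box not not (not p -> q) is false.
    At c: Box not not (not p -> q) is false.
    At f: Box not not (not p -> q) is false.
  So Dia Box not not (not p -> q) is false at f.
Satisfying worlds: {a, d, e}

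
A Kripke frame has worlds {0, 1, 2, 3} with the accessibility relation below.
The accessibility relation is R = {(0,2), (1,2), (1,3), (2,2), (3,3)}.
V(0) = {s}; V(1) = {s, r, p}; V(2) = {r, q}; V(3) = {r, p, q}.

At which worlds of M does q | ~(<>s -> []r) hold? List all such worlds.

Let φ = q | ~(<>s -> []r). Evaluate φ at each world:
  0 (successors {2}): φ is false.
  1 (successors {2, 3}): φ is false.
  2 (successors {2}): φ is true.
  3 (successors {3}): φ is true.
For instance, at 0:
  At 0: q is false, ~(<>s -> []r) is false, so q | ~(<>s -> []r) is false.
    At 0: <>s -> []r is true, so ~(<>s -> []r) is false.
      At 0: <>s is false, []r is true, so <>s -> []r is true.
Satisfying worlds: {2, 3}

2, 3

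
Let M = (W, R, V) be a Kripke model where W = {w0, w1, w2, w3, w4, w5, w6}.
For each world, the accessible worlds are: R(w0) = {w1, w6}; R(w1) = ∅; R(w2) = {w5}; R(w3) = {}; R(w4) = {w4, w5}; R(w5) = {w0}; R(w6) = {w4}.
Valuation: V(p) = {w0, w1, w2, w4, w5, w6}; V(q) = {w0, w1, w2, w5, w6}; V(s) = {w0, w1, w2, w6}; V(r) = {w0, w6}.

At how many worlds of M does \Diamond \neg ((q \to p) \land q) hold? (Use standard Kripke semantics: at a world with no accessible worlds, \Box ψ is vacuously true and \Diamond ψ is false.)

2

Let φ = \Diamond \neg ((q \to p) \land q). Evaluate φ at each world:
  w0 (successors {w1, w6}): φ is false.
  w1 (successors ∅): φ is false.
  w2 (successors {w5}): φ is false.
  w3 (successors ∅): φ is false.
  w4 (successors {w4, w5}): φ is true.
  w5 (successors {w0}): φ is false.
  w6 (successors {w4}): φ is true.
For instance, at w6:
  At w6: \Diamond \neg ((q \to p) \land q) requires \neg ((q \to p) \land q) at some successor in {w4}.
    \neg ((q \to p) \land q) holds at w4, so \Diamond \neg ((q \to p) \land q) is true at w6.
Satisfying worlds: {w4, w6}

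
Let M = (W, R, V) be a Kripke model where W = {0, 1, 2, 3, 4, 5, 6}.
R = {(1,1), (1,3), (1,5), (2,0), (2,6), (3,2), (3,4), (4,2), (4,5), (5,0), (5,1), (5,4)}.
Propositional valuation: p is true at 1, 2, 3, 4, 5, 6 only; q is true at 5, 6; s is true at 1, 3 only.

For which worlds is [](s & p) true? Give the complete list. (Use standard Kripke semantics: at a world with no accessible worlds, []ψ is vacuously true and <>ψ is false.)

0, 6

Let φ = [](s & p). Evaluate φ at each world:
  0 (successors ∅): φ is true.
  1 (successors {1, 3, 5}): φ is false.
  2 (successors {0, 6}): φ is false.
  3 (successors {2, 4}): φ is false.
  4 (successors {2, 5}): φ is false.
  5 (successors {0, 1, 4}): φ is false.
  6 (successors ∅): φ is true.
For instance, at 4:
  At 4: [](s & p) requires s & p at every successor {2, 5}.
    s & p fails at 2, so [](s & p) is false at 4.
Satisfying worlds: {0, 6}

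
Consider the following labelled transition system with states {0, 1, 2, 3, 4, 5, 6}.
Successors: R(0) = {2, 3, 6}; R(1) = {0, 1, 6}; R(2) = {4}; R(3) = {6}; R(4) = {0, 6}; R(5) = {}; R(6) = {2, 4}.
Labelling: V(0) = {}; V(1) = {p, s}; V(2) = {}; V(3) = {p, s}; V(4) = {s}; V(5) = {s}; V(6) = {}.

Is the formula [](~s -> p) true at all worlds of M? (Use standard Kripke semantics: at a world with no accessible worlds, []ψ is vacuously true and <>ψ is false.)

No

Let φ = [](~s -> p). Evaluate φ at each world:
  0 (successors {2, 3, 6}): φ is false.
  1 (successors {0, 1, 6}): φ is false.
  2 (successors {4}): φ is true.
  3 (successors {6}): φ is false.
  4 (successors {0, 6}): φ is false.
  5 (successors ∅): φ is true.
  6 (successors {2, 4}): φ is false.
Detail at 0 (counterexample):
  At 0: [](~s -> p) requires ~s -> p at every successor {2, 3, 6}.
    ~s -> p fails at 2, so [](~s -> p) is false at 0.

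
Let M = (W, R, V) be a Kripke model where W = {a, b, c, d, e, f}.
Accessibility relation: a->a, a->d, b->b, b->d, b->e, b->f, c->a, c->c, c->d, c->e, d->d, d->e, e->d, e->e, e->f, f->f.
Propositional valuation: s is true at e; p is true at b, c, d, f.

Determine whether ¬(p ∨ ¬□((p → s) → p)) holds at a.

No

Recall that □ψ holds at a world iff ψ holds at every accessible world, and ◇ψ holds iff ψ holds at some accessible world.
At a: p ∨ ¬□((p → s) → p) is true, so ¬(p ∨ ¬□((p → s) → p)) is false.
  At a: p is false, ¬□((p → s) → p) is true, so p ∨ ¬□((p → s) → p) is true.
    At a: □((p → s) → p) is false, so ¬□((p → s) → p) is true.
      At a: □((p → s) → p) requires (p → s) → p at every successor {a, d}.
        (p → s) → p fails at a, so □((p → s) → p) is false at a.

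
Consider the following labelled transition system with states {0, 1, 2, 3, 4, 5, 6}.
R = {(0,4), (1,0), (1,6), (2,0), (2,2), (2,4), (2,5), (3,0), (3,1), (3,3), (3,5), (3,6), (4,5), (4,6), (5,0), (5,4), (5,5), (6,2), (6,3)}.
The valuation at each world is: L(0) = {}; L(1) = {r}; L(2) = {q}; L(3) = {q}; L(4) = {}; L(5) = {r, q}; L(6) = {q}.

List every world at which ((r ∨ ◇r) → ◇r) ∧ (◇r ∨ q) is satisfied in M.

2, 3, 4, 5, 6

Recall that ◇ψ holds at a world iff ψ holds at some accessible world.
Let φ = ((r ∨ ◇r) → ◇r) ∧ (◇r ∨ q). Evaluate φ at each world:
  0 (successors {4}): φ is false.
  1 (successors {0, 6}): φ is false.
  2 (successors {0, 2, 4, 5}): φ is true.
  3 (successors {0, 1, 3, 5, 6}): φ is true.
  4 (successors {5, 6}): φ is true.
  5 (successors {0, 4, 5}): φ is true.
  6 (successors {2, 3}): φ is true.
For instance, at 0:
  At 0: (r ∨ ◇r) → ◇r is true, ◇r ∨ q is false, so ((r ∨ ◇r) → ◇r) ∧ (◇r ∨ q) is false.
    At 0: r ∨ ◇r is false, ◇r is false, so (r ∨ ◇r) → ◇r is true.
      At 0: r is false, ◇r is false, so r ∨ ◇r is false.
      At 0: ◇r requires r at some successor in {4}.
        At 4: r is false.
      So ◇r is false at 0.
    At 0: ◇r is false, q is false, so ◇r ∨ q is false.
      At 0: ◇r requires r at some successor in {4}.
        At 4: r is false.
      So ◇r is false at 0.
Satisfying worlds: {2, 3, 4, 5, 6}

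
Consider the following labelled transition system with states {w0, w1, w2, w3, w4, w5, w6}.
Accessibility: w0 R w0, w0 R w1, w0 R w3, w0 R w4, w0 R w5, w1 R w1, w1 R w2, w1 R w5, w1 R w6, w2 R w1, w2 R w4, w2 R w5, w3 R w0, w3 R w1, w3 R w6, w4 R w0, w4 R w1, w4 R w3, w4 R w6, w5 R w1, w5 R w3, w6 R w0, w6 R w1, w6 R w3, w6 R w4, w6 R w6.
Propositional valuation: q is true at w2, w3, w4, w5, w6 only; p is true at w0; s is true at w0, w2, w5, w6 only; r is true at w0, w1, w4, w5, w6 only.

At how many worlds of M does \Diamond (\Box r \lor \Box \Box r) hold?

Recall that \Box ψ holds at a world iff ψ holds at every accessible world, and \Diamond ψ holds iff ψ holds at some accessible world.
Let φ = \Diamond (\Box r \lor \Box \Box r). Evaluate φ at each world:
  w0 (successors {w0, w1, w3, w4, w5}): φ is true.
  w1 (successors {w1, w2, w5, w6}): φ is true.
  w2 (successors {w1, w4, w5}): φ is false.
  w3 (successors {w0, w1, w6}): φ is false.
  w4 (successors {w0, w1, w3, w6}): φ is true.
  w5 (successors {w1, w3}): φ is true.
  w6 (successors {w0, w1, w3, w4, w6}): φ is true.
For instance, at w1:
  At w1: \Diamond (\Box r \lor \Box \Box r) requires \Box r \lor \Box \Box r at some successor in {w1, w2, w5, w6}.
    \Box r \lor \Box \Box r holds at w2, so \Diamond (\Box r \lor \Box \Box r) is true at w1.
      At w2: \Box r is true, \Box \Box r is false, so \Box r \lor \Box \Box r is true.
Satisfying worlds: {w0, w1, w4, w5, w6}

5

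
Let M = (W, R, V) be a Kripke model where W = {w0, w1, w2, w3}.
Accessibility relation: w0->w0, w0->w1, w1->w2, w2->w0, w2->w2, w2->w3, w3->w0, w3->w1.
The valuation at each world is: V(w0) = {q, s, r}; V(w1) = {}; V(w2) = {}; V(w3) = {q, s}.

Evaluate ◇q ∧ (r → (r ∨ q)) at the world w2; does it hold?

Recall that ◇ψ holds at a world iff ψ holds at some accessible world.
At w2: ◇q is true, r → (r ∨ q) is true, so ◇q ∧ (r → (r ∨ q)) is true.
  At w2: ◇q requires q at some successor in {w0, w2, w3}.
    q holds at w0, so ◇q is true at w2.

Yes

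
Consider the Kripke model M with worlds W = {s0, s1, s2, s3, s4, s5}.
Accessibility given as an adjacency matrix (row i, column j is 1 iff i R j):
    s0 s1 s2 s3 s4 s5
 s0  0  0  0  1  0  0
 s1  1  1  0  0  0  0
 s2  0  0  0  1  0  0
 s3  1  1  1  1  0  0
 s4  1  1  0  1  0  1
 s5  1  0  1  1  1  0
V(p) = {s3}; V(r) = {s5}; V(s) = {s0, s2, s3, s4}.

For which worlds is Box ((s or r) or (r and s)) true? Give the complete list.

s0, s2, s5

Let φ = Box ((s or r) or (r and s)). Evaluate φ at each world:
  s0 (successors {s3}): φ is true.
  s1 (successors {s0, s1}): φ is false.
  s2 (successors {s3}): φ is true.
  s3 (successors {s0, s1, s2, s3}): φ is false.
  s4 (successors {s0, s1, s3, s5}): φ is false.
  s5 (successors {s0, s2, s3, s4}): φ is true.
For instance, at s4:
  At s4: Box ((s or r) or (r and s)) requires (s or r) or (r and s) at every successor {s0, s1, s3, s5}.
    (s or r) or (r and s) fails at s1, so Box ((s or r) or (r and s)) is false at s4.
Satisfying worlds: {s0, s2, s5}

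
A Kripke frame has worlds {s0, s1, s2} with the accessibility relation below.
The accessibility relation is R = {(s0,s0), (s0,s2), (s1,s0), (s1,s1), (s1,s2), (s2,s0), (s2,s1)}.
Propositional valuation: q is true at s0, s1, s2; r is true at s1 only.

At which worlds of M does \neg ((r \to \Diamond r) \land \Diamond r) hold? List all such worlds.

s0

Let φ = \neg ((r \to \Diamond r) \land \Diamond r). Evaluate φ at each world:
  s0 (successors {s0, s2}): φ is true.
  s1 (successors {s0, s1, s2}): φ is false.
  s2 (successors {s0, s1}): φ is false.
For instance, at s2:
  At s2: (r \to \Diamond r) \land \Diamond r is true, so \neg ((r \to \Diamond r) \land \Diamond r) is false.
    At s2: r \to \Diamond r is true, \Diamond r is true, so (r \to \Diamond r) \land \Diamond r is true.
      At s2: r is false, \Diamond r is true, so r \to \Diamond r is true.
      At s2: \Diamond r requires r at some successor in {s0, s1}.
        r holds at s1, so \Diamond r is true at s2.
Satisfying worlds: {s0}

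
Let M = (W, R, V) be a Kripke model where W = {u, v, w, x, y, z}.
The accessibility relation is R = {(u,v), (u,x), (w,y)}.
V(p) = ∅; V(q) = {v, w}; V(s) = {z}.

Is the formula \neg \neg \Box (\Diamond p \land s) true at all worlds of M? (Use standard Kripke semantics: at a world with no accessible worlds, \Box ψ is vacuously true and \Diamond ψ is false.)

Let φ = \neg \neg \Box (\Diamond p \land s). Evaluate φ at each world:
  u (successors {v, x}): φ is false.
  v (successors ∅): φ is true.
  w (successors {y}): φ is false.
  x (successors ∅): φ is true.
  y (successors ∅): φ is true.
  z (successors ∅): φ is true.
Detail at u (counterexample):
  At u: \neg \Box (\Diamond p \land s) is true, so \neg \neg \Box (\Diamond p \land s) is false.
    At u: \Box (\Diamond p \land s) is false, so \neg \Box (\Diamond p \land s) is true.
      At u: \Box (\Diamond p \land s) requires \Diamond p \land s at every successor {v, x}.
        \Diamond p \land s fails at v, so \Box (\Diamond p \land s) is false at u.

No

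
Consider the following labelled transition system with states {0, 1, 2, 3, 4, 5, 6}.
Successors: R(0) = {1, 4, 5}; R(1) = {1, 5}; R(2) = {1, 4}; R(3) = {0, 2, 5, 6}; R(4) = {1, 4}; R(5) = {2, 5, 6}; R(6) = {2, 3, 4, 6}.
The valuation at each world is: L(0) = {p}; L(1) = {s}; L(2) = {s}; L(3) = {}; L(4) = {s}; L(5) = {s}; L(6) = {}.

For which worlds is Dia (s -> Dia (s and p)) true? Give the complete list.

3, 5, 6

Let φ = Dia (s -> Dia (s and p)). Evaluate φ at each world:
  0 (successors {1, 4, 5}): φ is false.
  1 (successors {1, 5}): φ is false.
  2 (successors {1, 4}): φ is false.
  3 (successors {0, 2, 5, 6}): φ is true.
  4 (successors {1, 4}): φ is false.
  5 (successors {2, 5, 6}): φ is true.
  6 (successors {2, 3, 4, 6}): φ is true.
For instance, at 2:
  At 2: Dia (s -> Dia (s and p)) requires s -> Dia (s and p) at some successor in {1, 4}.
    At 1: s -> Dia (s and p) is false.
    At 4: s -> Dia (s and p) is false.
  So Dia (s -> Dia (s and p)) is false at 2.
Satisfying worlds: {3, 5, 6}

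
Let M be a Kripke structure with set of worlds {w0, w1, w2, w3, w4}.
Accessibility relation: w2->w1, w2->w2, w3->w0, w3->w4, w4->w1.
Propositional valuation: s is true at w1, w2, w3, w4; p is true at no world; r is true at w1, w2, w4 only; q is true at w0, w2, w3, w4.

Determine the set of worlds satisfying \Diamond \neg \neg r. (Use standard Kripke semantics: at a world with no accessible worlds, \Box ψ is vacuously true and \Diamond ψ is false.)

Let φ = \Diamond \neg \neg r. Evaluate φ at each world:
  w0 (successors ∅): φ is false.
  w1 (successors ∅): φ is false.
  w2 (successors {w1, w2}): φ is true.
  w3 (successors {w0, w4}): φ is true.
  w4 (successors {w1}): φ is true.
For instance, at w4:
  At w4: \Diamond \neg \neg r requires \neg \neg r at some successor in {w1}.
    \neg \neg r holds at w1, so \Diamond \neg \neg r is true at w4.
Satisfying worlds: {w2, w3, w4}

w2, w3, w4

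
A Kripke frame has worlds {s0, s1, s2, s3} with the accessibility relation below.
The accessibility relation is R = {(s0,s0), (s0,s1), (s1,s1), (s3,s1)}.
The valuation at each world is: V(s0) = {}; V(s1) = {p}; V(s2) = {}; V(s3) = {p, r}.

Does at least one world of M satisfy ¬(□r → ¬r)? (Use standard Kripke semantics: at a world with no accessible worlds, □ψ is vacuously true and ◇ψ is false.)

Let φ = ¬(□r → ¬r). Evaluate φ at each world:
  s0 (successors {s0, s1}): φ is false.
  s1 (successors {s1}): φ is false.
  s2 (successors ∅): φ is false.
  s3 (successors {s1}): φ is false.
For instance, at s1:
  At s1: □r → ¬r is true, so ¬(□r → ¬r) is false.
    At s1: □r is false, ¬r is true, so □r → ¬r is true.
      At s1: □r requires r at every successor {s1}.
        r fails at s1, so □r is false at s1.

No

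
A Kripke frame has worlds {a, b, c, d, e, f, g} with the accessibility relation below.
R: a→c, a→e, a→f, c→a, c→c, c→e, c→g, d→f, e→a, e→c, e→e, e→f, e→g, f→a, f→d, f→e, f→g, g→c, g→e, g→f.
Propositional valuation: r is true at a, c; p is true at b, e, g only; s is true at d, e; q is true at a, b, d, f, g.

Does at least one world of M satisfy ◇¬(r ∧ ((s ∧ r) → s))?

Recall that ◇ψ holds at a world iff ψ holds at some accessible world.
Let φ = ◇¬(r ∧ ((s ∧ r) → s)). Evaluate φ at each world:
  a (successors {c, e, f}): φ is true.
  b (successors ∅): φ is false.
  c (successors {a, c, e, g}): φ is true.
  d (successors {f}): φ is true.
  e (successors {a, c, e, f, g}): φ is true.
  f (successors {a, d, e, g}): φ is true.
  g (successors {c, e, f}): φ is true.
Detail at a (witness):
  At a: ◇¬(r ∧ ((s ∧ r) → s)) requires ¬(r ∧ ((s ∧ r) → s)) at some successor in {c, e, f}.
    ¬(r ∧ ((s ∧ r) → s)) holds at e, so ◇¬(r ∧ ((s ∧ r) → s)) is true at a.

Yes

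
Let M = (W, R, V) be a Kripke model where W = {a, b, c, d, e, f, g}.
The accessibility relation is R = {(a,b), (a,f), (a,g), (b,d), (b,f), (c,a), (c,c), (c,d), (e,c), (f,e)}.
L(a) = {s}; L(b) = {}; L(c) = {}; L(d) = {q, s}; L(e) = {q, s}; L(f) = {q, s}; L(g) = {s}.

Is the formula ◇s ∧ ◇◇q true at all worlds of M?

No

Let φ = ◇s ∧ ◇◇q. Evaluate φ at each world:
  a (successors {b, f, g}): φ is true.
  b (successors {d, f}): φ is true.
  c (successors {a, c, d}): φ is true.
  d (successors ∅): φ is false.
  e (successors {c}): φ is false.
  f (successors {e}): φ is false.
  g (successors ∅): φ is false.
Detail at d (counterexample):
  At d: ◇s is false, ◇◇q is false, so ◇s ∧ ◇◇q is false.
    At d: no accessible worlds, so ◇s is false.
    At d: no accessible worlds, so ◇◇q is false.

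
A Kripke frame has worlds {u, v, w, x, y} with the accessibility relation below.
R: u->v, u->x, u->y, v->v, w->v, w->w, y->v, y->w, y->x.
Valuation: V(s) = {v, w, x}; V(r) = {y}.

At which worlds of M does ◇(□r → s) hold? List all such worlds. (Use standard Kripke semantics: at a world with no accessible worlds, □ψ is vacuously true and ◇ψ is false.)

Let φ = ◇(□r → s). Evaluate φ at each world:
  u (successors {v, x, y}): φ is true.
  v (successors {v}): φ is true.
  w (successors {v, w}): φ is true.
  x (successors ∅): φ is false.
  y (successors {v, w, x}): φ is true.
For instance, at y:
  At y: ◇(□r → s) requires □r → s at some successor in {v, w, x}.
    □r → s holds at v, so ◇(□r → s) is true at y.
      At v: □r is false, s is true, so □r → s is true.
Satisfying worlds: {u, v, w, y}

u, v, w, y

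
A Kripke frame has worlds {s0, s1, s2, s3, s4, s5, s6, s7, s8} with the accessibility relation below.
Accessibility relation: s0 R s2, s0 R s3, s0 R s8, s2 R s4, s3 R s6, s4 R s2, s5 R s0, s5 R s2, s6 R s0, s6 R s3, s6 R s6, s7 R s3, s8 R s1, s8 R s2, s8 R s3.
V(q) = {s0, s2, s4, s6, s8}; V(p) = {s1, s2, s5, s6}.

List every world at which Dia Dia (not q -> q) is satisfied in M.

s0, s2, s3, s4, s5, s6, s7, s8

Let φ = Dia Dia (not q -> q). Evaluate φ at each world:
  s0 (successors {s2, s3, s8}): φ is true.
  s1 (successors ∅): φ is false.
  s2 (successors {s4}): φ is true.
  s3 (successors {s6}): φ is true.
  s4 (successors {s2}): φ is true.
  s5 (successors {s0, s2}): φ is true.
  s6 (successors {s0, s3, s6}): φ is true.
  s7 (successors {s3}): φ is true.
  s8 (successors {s1, s2, s3}): φ is true.
For instance, at s7:
  At s7: Dia Dia (not q -> q) requires Dia (not q -> q) at some successor in {s3}.
    Dia (not q -> q) holds at s3, so Dia Dia (not q -> q) is true at s7.
      At s3: Dia (not q -> q) requires not q -> q at some successor in {s6}.
        not q -> q holds at s6, so Dia (not q -> q) is true at s3.
Satisfying worlds: {s0, s2, s3, s4, s5, s6, s7, s8}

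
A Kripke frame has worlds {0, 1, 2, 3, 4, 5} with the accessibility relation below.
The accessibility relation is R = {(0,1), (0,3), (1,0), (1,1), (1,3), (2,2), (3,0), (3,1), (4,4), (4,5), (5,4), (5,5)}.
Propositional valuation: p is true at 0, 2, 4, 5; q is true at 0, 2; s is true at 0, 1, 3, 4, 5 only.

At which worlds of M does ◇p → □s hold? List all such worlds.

Recall that □ψ holds at a world iff ψ holds at every accessible world, and ◇ψ holds iff ψ holds at some accessible world.
Let φ = ◇p → □s. Evaluate φ at each world:
  0 (successors {1, 3}): φ is true.
  1 (successors {0, 1, 3}): φ is true.
  2 (successors {2}): φ is false.
  3 (successors {0, 1}): φ is true.
  4 (successors {4, 5}): φ is true.
  5 (successors {4, 5}): φ is true.
For instance, at 1:
  At 1: ◇p is true, □s is true, so ◇p → □s is true.
    At 1: ◇p requires p at some successor in {0, 1, 3}.
      p holds at 0, so ◇p is true at 1.
    At 1: □s requires s at every successor {0, 1, 3}.
      At 0: s is true.
      At 1: s is true.
      At 3: s is true.
    So □s is true at 1.
Satisfying worlds: {0, 1, 3, 4, 5}

0, 1, 3, 4, 5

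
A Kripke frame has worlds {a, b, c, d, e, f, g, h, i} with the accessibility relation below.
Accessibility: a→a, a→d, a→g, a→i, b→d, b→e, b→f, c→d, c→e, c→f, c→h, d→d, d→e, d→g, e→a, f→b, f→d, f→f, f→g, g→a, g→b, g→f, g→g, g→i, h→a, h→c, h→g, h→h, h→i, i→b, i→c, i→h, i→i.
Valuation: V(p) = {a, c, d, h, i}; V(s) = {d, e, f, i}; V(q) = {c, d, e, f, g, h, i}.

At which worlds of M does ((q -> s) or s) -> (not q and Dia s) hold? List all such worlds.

Let φ = ((q -> s) or s) -> (not q and Dia s). Evaluate φ at each world:
  a (successors {a, d, g, i}): φ is true.
  b (successors {d, e, f}): φ is true.
  c (successors {d, e, f, h}): φ is true.
  d (successors {d, e, g}): φ is false.
  e (successors {a}): φ is false.
  f (successors {b, d, f, g}): φ is false.
  g (successors {a, b, f, g, i}): φ is true.
  h (successors {a, c, g, h, i}): φ is true.
  i (successors {b, c, h, i}): φ is false.
For instance, at h:
  At h: (q -> s) or s is false, not q and Dia s is false, so ((q -> s) or s) -> (not q and Dia s) is true.
    At h: not q is false, Dia s is true, so not q and Dia s is false.
      At h: Dia s requires s at some successor in {a, c, g, h, i}.
        s holds at i, so Dia s is true at h.
Satisfying worlds: {a, b, c, g, h}

a, b, c, g, h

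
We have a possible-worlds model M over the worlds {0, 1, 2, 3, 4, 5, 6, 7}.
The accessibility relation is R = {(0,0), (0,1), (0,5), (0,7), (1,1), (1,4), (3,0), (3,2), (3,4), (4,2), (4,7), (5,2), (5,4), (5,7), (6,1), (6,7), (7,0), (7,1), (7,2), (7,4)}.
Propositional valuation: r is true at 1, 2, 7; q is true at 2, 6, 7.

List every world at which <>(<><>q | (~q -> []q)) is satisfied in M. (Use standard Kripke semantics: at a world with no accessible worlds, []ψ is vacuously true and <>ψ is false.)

0, 1, 3, 4, 5, 6, 7

Recall that []ψ holds at a world iff ψ holds at every accessible world, and <>ψ holds iff ψ holds at some accessible world.
Let φ = <>(<><>q | (~q -> []q)). Evaluate φ at each world:
  0 (successors {0, 1, 5, 7}): φ is true.
  1 (successors {1, 4}): φ is true.
  2 (successors ∅): φ is false.
  3 (successors {0, 2, 4}): φ is true.
  4 (successors {2, 7}): φ is true.
  5 (successors {2, 4, 7}): φ is true.
  6 (successors {1, 7}): φ is true.
  7 (successors {0, 1, 2, 4}): φ is true.
For instance, at 7:
  At 7: <>(<><>q | (~q -> []q)) requires <><>q | (~q -> []q) at some successor in {0, 1, 2, 4}.
    <><>q | (~q -> []q) holds at 0, so <>(<><>q | (~q -> []q)) is true at 7.
      At 0: <><>q is true, ~q -> []q is false, so <><>q | (~q -> []q) is true.
Satisfying worlds: {0, 1, 3, 4, 5, 6, 7}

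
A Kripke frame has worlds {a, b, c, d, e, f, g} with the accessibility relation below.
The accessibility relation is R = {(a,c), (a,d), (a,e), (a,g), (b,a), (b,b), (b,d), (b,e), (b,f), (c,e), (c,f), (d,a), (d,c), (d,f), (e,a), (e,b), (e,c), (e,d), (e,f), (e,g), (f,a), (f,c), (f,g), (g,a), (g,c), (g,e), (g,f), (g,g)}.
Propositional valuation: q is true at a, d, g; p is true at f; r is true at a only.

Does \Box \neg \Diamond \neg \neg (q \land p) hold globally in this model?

Yes

Let φ = \Box \neg \Diamond \neg \neg (q \land p). Evaluate φ at each world:
  a (successors {c, d, e, g}): φ is true.
  b (successors {a, b, d, e, f}): φ is true.
  c (successors {e, f}): φ is true.
  d (successors {a, c, f}): φ is true.
  e (successors {a, b, c, d, f, g}): φ is true.
  f (successors {a, c, g}): φ is true.
  g (successors {a, c, e, f, g}): φ is true.
For instance, at g:
  At g: \Box \neg \Diamond \neg \neg (q \land p) requires \neg \Diamond \neg \neg (q \land p) at every successor {a, c, e, f, g}.
    At a: \neg \Diamond \neg \neg (q \land p) is true.
    At c: \neg \Diamond \neg \neg (q \land p) is true.
    At e: \neg \Diamond \neg \neg (q \land p) is true.
    At f: \neg \Diamond \neg \neg (q \land p) is true.
    At g: \neg \Diamond \neg \neg (q \land p) is true.
  So \Box \neg \Diamond \neg \neg (q \land p) is true at g.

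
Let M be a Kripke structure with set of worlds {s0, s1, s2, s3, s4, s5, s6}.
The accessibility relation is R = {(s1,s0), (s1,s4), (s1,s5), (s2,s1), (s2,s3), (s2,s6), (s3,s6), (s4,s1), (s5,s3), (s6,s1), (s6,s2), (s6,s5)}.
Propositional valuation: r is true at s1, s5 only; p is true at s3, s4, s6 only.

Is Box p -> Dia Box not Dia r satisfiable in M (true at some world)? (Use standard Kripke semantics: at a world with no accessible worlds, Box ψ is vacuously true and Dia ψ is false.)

Recall that Box ψ holds at a world iff ψ holds at every accessible world, and Dia ψ holds iff ψ holds at some accessible world.
Let φ = Box p -> Dia Box not Dia r. Evaluate φ at each world:
  s0 (successors ∅): φ is false.
  s1 (successors {s0, s4, s5}): φ is true.
  s2 (successors {s1, s3, s6}): φ is true.
  s3 (successors {s6}): φ is false.
  s4 (successors {s1}): φ is true.
  s5 (successors {s3}): φ is false.
  s6 (successors {s1, s2, s5}): φ is true.
Detail at s1 (witness):
  At s1: Box p is false, Dia Box not Dia r is true, so Box p -> Dia Box not Dia r is true.
    At s1: Box p requires p at every successor {s0, s4, s5}.
      p fails at s0, so Box p is false at s1.
    At s1: Dia Box not Dia r requires Box not Dia r at some successor in {s0, s4, s5}.
      Box not Dia r holds at s0, so Dia Box not Dia r is true at s1.

Yes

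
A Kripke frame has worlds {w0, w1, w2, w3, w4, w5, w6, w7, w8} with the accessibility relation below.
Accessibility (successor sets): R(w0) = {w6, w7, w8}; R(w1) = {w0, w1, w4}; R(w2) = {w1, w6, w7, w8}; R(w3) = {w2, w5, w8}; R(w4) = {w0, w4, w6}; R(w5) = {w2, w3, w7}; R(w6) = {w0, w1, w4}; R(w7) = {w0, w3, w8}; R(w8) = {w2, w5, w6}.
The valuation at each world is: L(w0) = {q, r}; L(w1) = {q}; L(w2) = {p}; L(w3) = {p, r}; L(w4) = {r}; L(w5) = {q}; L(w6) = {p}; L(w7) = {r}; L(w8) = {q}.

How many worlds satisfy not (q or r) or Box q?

Let φ = not (q or r) or Box q. Evaluate φ at each world:
  w0 (successors {w6, w7, w8}): φ is false.
  w1 (successors {w0, w1, w4}): φ is false.
  w2 (successors {w1, w6, w7, w8}): φ is true.
  w3 (successors {w2, w5, w8}): φ is false.
  w4 (successors {w0, w4, w6}): φ is false.
  w5 (successors {w2, w3, w7}): φ is false.
  w6 (successors {w0, w1, w4}): φ is true.
  w7 (successors {w0, w3, w8}): φ is false.
  w8 (successors {w2, w5, w6}): φ is false.
For instance, at w6:
  At w6: not (q or r) is true, Box q is false, so not (q or r) or Box q is true.
    At w6: Box q requires q at every successor {w0, w1, w4}.
      q fails at w4, so Box q is false at w6.
Satisfying worlds: {w2, w6}

2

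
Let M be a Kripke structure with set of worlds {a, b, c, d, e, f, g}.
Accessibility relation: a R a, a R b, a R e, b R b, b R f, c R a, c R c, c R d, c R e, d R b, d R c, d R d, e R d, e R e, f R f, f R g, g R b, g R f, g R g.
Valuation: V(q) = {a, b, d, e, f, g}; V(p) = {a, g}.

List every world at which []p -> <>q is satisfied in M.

a, b, c, d, e, f, g

Let φ = []p -> <>q. Evaluate φ at each world:
  a (successors {a, b, e}): φ is true.
  b (successors {b, f}): φ is true.
  c (successors {a, c, d, e}): φ is true.
  d (successors {b, c, d}): φ is true.
  e (successors {d, e}): φ is true.
  f (successors {f, g}): φ is true.
  g (successors {b, f, g}): φ is true.
For instance, at f:
  At f: []p is false, <>q is true, so []p -> <>q is true.
    At f: []p requires p at every successor {f, g}.
      p fails at f, so []p is false at f.
    At f: <>q requires q at some successor in {f, g}.
      q holds at f, so <>q is true at f.
Satisfying worlds: {a, b, c, d, e, f, g}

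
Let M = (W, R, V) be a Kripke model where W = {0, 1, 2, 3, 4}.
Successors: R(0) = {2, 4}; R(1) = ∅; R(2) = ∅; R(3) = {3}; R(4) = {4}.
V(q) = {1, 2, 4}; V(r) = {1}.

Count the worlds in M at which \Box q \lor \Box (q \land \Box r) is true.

4

Let φ = \Box q \lor \Box (q \land \Box r). Evaluate φ at each world:
  0 (successors {2, 4}): φ is true.
  1 (successors ∅): φ is true.
  2 (successors ∅): φ is true.
  3 (successors {3}): φ is false.
  4 (successors {4}): φ is true.
For instance, at 0:
  At 0: \Box q is true, \Box (q \land \Box r) is false, so \Box q \lor \Box (q \land \Box r) is true.
    At 0: \Box q requires q at every successor {2, 4}.
      At 2: q is true.
      At 4: q is true.
    So \Box q is true at 0.
    At 0: \Box (q \land \Box r) requires q \land \Box r at every successor {2, 4}.
      q \land \Box r fails at 4, so \Box (q \land \Box r) is false at 0.
Satisfying worlds: {0, 1, 2, 4}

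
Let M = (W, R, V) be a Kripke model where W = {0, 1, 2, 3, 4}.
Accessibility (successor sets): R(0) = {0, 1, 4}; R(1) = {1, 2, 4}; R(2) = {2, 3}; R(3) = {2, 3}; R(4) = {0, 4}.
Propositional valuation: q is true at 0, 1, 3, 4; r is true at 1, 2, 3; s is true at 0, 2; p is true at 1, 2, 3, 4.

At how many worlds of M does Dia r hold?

Let φ = Dia r. Evaluate φ at each world:
  0 (successors {0, 1, 4}): φ is true.
  1 (successors {1, 2, 4}): φ is true.
  2 (successors {2, 3}): φ is true.
  3 (successors {2, 3}): φ is true.
  4 (successors {0, 4}): φ is false.
For instance, at 2:
  At 2: Dia r requires r at some successor in {2, 3}.
    r holds at 2, so Dia r is true at 2.
Satisfying worlds: {0, 1, 2, 3}

4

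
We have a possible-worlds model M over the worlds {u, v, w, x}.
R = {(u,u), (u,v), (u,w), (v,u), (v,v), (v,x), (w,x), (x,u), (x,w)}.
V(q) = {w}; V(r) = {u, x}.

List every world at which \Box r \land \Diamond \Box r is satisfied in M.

Let φ = \Box r \land \Diamond \Box r. Evaluate φ at each world:
  u (successors {u, v, w}): φ is false.
  v (successors {u, v, x}): φ is false.
  w (successors {x}): φ is false.
  x (successors {u, w}): φ is false.
For instance, at v:
  At v: \Box r is false, \Diamond \Box r is false, so \Box r \land \Diamond \Box r is false.
    At v: \Box r requires r at every successor {u, v, x}.
      r fails at v, so \Box r is false at v.
    At v: \Diamond \Box r requires \Box r at some successor in {u, v, x}.
      At u: \Box r is false.
      At v: \Box r is false.
      At x: \Box r is false.
    So \Diamond \Box r is false at v.
Satisfying worlds: none.

none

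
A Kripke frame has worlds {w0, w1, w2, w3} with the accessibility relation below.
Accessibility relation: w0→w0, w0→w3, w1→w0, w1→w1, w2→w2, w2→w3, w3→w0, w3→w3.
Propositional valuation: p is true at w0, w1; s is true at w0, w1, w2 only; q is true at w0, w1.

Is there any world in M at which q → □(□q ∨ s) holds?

Yes

Let φ = q → □(□q ∨ s). Evaluate φ at each world:
  w0 (successors {w0, w3}): φ is false.
  w1 (successors {w0, w1}): φ is true.
  w2 (successors {w2, w3}): φ is true.
  w3 (successors {w0, w3}): φ is true.
Detail at w1 (witness):
  At w1: q is true, □(□q ∨ s) is true, so q → □(□q ∨ s) is true.
    At w1: □(□q ∨ s) requires □q ∨ s at every successor {w0, w1}.
      At w0: □q ∨ s is true.
      At w1: □q ∨ s is true.
    So □(□q ∨ s) is true at w1.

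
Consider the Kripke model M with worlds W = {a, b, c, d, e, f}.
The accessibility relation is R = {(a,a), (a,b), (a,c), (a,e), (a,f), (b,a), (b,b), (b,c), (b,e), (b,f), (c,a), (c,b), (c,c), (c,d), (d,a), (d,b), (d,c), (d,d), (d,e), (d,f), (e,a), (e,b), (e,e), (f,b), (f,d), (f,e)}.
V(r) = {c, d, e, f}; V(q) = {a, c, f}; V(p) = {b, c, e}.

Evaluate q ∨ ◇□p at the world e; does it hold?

No

Recall that □ψ holds at a world iff ψ holds at every accessible world, and ◇ψ holds iff ψ holds at some accessible world.
At e: q is false, ◇□p is false, so q ∨ ◇□p is false.
  At e: ◇□p requires □p at some successor in {a, b, e}.
    At a: □p is false.
    At b: □p is false.
    At e: □p is false.
  So ◇□p is false at e.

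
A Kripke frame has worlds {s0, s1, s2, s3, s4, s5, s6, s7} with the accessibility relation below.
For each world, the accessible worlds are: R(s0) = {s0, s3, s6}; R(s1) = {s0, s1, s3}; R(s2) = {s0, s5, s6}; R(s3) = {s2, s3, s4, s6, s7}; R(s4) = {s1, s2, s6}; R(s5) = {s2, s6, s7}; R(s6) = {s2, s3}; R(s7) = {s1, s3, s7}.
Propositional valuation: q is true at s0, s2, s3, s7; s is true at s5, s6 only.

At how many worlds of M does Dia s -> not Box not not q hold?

Let φ = Dia s -> not Box not not q. Evaluate φ at each world:
  s0 (successors {s0, s3, s6}): φ is true.
  s1 (successors {s0, s1, s3}): φ is true.
  s2 (successors {s0, s5, s6}): φ is true.
  s3 (successors {s2, s3, s4, s6, s7}): φ is true.
  s4 (successors {s1, s2, s6}): φ is true.
  s5 (successors {s2, s6, s7}): φ is true.
  s6 (successors {s2, s3}): φ is true.
  s7 (successors {s1, s3, s7}): φ is true.
For instance, at s3:
  At s3: Dia s is true, not Box not not q is true, so Dia s -> not Box not not q is true.
    At s3: Dia s requires s at some successor in {s2, s3, s4, s6, s7}.
      s holds at s6, so Dia s is true at s3.
    At s3: Box not not q is false, so not Box not not q is true.
      At s3: Box not not q requires not not q at every successor {s2, s3, s4, s6, s7}.
        not not q fails at s4, so Box not not q is false at s3.
Satisfying worlds: {s0, s1, s2, s3, s4, s5, s6, s7}

8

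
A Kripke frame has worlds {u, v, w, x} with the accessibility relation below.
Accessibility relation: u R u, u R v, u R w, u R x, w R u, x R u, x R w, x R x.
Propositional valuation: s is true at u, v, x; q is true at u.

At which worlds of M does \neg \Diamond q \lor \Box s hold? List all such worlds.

Recall that \Box ψ holds at a world iff ψ holds at every accessible world, and \Diamond ψ holds iff ψ holds at some accessible world.
Let φ = \neg \Diamond q \lor \Box s. Evaluate φ at each world:
  u (successors {u, v, w, x}): φ is false.
  v (successors ∅): φ is true.
  w (successors {u}): φ is true.
  x (successors {u, w, x}): φ is false.
For instance, at u:
  At u: \neg \Diamond q is false, \Box s is false, so \neg \Diamond q \lor \Box s is false.
    At u: \Diamond q is true, so \neg \Diamond q is false.
      At u: \Diamond q requires q at some successor in {u, v, w, x}.
        q holds at u, so \Diamond q is true at u.
    At u: \Box s requires s at every successor {u, v, w, x}.
      s fails at w, so \Box s is false at u.
Satisfying worlds: {v, w}

v, w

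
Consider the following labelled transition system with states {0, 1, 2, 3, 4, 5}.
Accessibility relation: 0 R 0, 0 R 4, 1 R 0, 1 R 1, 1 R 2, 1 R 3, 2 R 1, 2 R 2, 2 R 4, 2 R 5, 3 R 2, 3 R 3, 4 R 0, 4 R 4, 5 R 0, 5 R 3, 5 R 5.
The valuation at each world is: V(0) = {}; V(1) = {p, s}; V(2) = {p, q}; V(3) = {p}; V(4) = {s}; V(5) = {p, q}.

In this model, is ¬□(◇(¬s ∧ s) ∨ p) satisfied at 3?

No

At 3: □(◇(¬s ∧ s) ∨ p) is true, so ¬□(◇(¬s ∧ s) ∨ p) is false.
  At 3: □(◇(¬s ∧ s) ∨ p) requires ◇(¬s ∧ s) ∨ p at every successor {2, 3}.
      At 2: ◇(¬s ∧ s) is false, p is true, so ◇(¬s ∧ s) ∨ p is true.
      At 3: ◇(¬s ∧ s) is false, p is true, so ◇(¬s ∧ s) ∨ p is true.
  So □(◇(¬s ∧ s) ∨ p) is true at 3.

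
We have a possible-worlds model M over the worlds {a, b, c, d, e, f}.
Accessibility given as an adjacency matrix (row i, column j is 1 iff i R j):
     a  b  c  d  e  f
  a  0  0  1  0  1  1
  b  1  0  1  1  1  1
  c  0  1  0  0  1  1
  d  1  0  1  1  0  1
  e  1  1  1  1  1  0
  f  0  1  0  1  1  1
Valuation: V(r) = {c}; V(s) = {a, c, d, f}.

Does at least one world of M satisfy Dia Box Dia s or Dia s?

Recall that Box ψ holds at a world iff ψ holds at every accessible world, and Dia ψ holds iff ψ holds at some accessible world.
Let φ = Dia Box Dia s or Dia s. Evaluate φ at each world:
  a (successors {c, e, f}): φ is true.
  b (successors {a, c, d, e, f}): φ is true.
  c (successors {b, e, f}): φ is true.
  d (successors {a, c, d, f}): φ is true.
  e (successors {a, b, c, d, e}): φ is true.
  f (successors {b, d, e, f}): φ is true.
Detail at a (witness):
  At a: Dia Box Dia s is true, Dia s is true, so Dia Box Dia s or Dia s is true.
    At a: Dia Box Dia s requires Box Dia s at some successor in {c, e, f}.
      Box Dia s holds at c, so Dia Box Dia s is true at a.
    At a: Dia s requires s at some successor in {c, e, f}.
      s holds at c, so Dia s is true at a.

Yes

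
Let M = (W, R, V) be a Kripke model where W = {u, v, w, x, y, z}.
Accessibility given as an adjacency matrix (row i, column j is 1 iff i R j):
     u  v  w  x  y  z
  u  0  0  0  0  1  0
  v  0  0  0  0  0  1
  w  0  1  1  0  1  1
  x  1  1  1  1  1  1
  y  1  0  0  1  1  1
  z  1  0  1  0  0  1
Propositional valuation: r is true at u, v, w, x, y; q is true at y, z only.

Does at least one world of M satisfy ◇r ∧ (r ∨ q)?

Let φ = ◇r ∧ (r ∨ q). Evaluate φ at each world:
  u (successors {y}): φ is true.
  v (successors {z}): φ is false.
  w (successors {v, w, y, z}): φ is true.
  x (successors {u, v, w, x, y, z}): φ is true.
  y (successors {u, x, y, z}): φ is true.
  z (successors {u, w, z}): φ is true.
Detail at u (witness):
  At u: ◇r is true, r ∨ q is true, so ◇r ∧ (r ∨ q) is true.
    At u: ◇r requires r at some successor in {y}.
      r holds at y, so ◇r is true at u.

Yes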